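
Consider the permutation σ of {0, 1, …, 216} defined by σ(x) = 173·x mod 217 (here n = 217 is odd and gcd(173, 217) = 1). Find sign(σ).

-1

Trace 188: π^k(188) = [188, 191, 59, 8, 82, 81, 125] for k=0..6.
Cycle lengths of π_173 on ℤ/217ℤ: [30, 30, 30, 30, 30, 30, 15, 15, 6, 1]; 10 cycles in total.
n − c = 217 − 10 = 207; sign = (−1)^207 = -1.
The Jacobi symbol (173|217) = -1 (Zolotarev) agrees.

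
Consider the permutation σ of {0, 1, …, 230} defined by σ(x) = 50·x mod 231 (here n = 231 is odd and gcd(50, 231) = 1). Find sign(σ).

+1

Orbit of 1 under x↦50x: [1, 50, 190, 29, 64, 197, 148]… (length divides ord_231(50)).
The orbit structure of x ↦ 50x mod 231: 35 orbits of sizes [10, 10, 10, 10, 10, 10, 10, 10, 10, 10, 10, 10, 10, 10, 10, 10, 10, 10, 10, 10, 10, 2, 2, 2, 2, 2, 2, 2, 1, 1, 1, 1, 1, 1, 1].
231 − 35 = 196 transpositions; sign(π) = (−1)^196 = +1.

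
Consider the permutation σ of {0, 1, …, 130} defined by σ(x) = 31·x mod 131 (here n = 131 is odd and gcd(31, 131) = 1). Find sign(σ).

-1

Start at x=63: 63 → 119 → 21 → 127 → 7 → 86 → 46 → … (one orbit).
Cycle type of π: 130 + 1; total 2 cycles.
n − c = 131 − 2 = 129; sign = (−1)^129 = -1.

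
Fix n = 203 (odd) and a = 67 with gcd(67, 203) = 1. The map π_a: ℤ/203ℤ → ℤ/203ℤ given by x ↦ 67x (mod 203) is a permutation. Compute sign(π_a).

+1

Orbit of 88 under x↦67x: [88, 9, 197, 4, 65, 92, 74]… (length divides ord_203(67)).
Decompose π into cycles: lengths [42, 42, 42, 42, 14, 14, 3, 3, 1] (9 cycles, including the fixed point 0).
9 cycles on 203: each ℓ→(−1)^(ℓ−1), product (−1)^194 = +1.
Via Zolotarev, sign(π_{67}) = (67|203) = +1.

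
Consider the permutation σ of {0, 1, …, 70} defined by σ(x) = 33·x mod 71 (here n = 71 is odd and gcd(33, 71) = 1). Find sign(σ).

-1

Orbit of 49 under x↦33x: [49, 55, 40, 42, 37, 14, 36]… (length divides ord_71(33)).
Cycle type of π: 70 + 1; total 2 cycles.
2 cycles on 71: each ℓ→(−1)^(ℓ−1), product (−1)^69 = -1.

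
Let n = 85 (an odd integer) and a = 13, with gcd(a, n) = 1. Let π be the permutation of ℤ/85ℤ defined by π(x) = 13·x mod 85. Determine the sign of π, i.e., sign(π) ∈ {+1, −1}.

-1

Trace 1: π^k(1) = [1, 13, 84, 72] for k=0..3.
Cycle lengths of π_13 on ℤ/85ℤ: [4, 4, 4, 4, 4, 4, 4, 4, 4, 4, 4, 4, 4, 4, 4, 4, 4, 4, 4, 4, 4, 1]; 22 cycles in total.
22 cycles on 85: each ℓ→(−1)^(ℓ−1), product (−1)^63 = -1.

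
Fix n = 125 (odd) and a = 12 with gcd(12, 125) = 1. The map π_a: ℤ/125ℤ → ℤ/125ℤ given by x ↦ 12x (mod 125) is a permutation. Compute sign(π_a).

Trace 102: π^k(102) = [102, 99, 63, 6, 72, 114, 118] for k=0..6.
Decompose π into cycles: lengths [100, 20, 4, 1] (4 cycles, including the fixed point 0).
4 cycles on 125: each ℓ→(−1)^(ℓ−1), product (−1)^121 = -1.

-1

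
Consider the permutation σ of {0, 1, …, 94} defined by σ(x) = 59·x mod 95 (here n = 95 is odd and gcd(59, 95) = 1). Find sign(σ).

-1

Orbit of 16 under x↦59x: [16, 89, 26, 14, 66, 94, 36]… (length divides ord_95(59)).
Cycle lengths of π_59 on ℤ/95ℤ: [18, 18, 18, 18, 18, 2, 2, 1]; 8 cycles in total.
With 8 cycles on 95 points, sign = (−1)^{95−8} = -1.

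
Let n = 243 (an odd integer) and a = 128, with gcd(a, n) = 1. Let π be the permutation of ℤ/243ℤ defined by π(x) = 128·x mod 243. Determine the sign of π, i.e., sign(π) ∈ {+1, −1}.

-1

Orbit of 119 under x↦128x: [119, 166, 107, 88, 86, 73, 110]… (length divides ord_243(128)).
Cycle type of π: 162 + 54 + 18 + 6 + 2 + 1; total 6 cycles.
n − c = 243 − 6 = 237; sign = (−1)^237 = -1.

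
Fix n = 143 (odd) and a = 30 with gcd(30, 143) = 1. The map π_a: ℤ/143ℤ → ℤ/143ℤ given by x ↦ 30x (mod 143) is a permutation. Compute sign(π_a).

-1

Orbit of 101 under x↦30x: [101, 27, 95, 133, 129, 9, 127]… (length divides ord_143(30)).
8 cycles of lengths [30, 30, 30, 30, 10, 6, 6, 1].
n − c = 143 − 8 = 135; sign = (−1)^135 = -1.
Check: (30/143) = -1 by Zolotarev.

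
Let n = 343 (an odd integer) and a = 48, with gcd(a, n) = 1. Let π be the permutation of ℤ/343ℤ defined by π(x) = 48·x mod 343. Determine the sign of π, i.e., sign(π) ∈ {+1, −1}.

-1

Trace 342: π^k(342) = [342, 295, 97, 197, 195, 99, 293] for k=0..6.
The orbit structure of x ↦ 48x mod 343: 46 orbits of sizes [14, 14, 14, 14, 14, 14, 14, 14, 14, 14, 14, 14, 14, 14, 14, 14, 14, 14, 14, 14, 14, 2, 2, 2, 2, 2, 2, 2, 2, 2, 2, 2, 2, 2, 2, 2, 2, 2, 2, 2, 2, 2, 2, 2, 2, 1].
With 46 cycles on 343 points, sign = (−1)^{343−46} = -1.
(48|343)_J = -1 (Zolotarev's lemma cross-check).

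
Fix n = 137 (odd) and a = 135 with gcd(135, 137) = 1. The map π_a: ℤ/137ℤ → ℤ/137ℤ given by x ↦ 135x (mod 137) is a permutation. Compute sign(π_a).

+1

Trace 115: π^k(115) = [115, 44, 49, 39, 59, 19, 99] for k=0..6.
3 cycles of lengths [68, 68, 1].
137 − 3 = 134 transpositions; sign(π) = (−1)^134 = +1.
Zolotarev: (135|137) = +1, matching the cycle-count sign.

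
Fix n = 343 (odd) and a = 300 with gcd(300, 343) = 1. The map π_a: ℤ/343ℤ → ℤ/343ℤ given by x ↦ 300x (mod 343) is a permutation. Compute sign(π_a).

-1

Orbit of 183 under x↦300x: [183, 20, 169, 279, 8, 342, 43]… (length divides ord_343(300)).
Decompose π into cycles: lengths [98, 98, 98, 14, 14, 14, 2, 2, 2, 1] (10 cycles, including the fixed point 0).
343 − 10 = 333 transpositions; sign(π) = (−1)^333 = -1.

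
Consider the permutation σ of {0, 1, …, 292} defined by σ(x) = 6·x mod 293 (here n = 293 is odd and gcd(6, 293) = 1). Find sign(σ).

+1

Start at x=88: 88 → 235 → 238 → 256 → 71 → 133 → 212 → … (one orbit).
3 cycles of lengths [146, 146, 1].
293 − 3 = 290 transpositions; sign(π) = (−1)^290 = +1.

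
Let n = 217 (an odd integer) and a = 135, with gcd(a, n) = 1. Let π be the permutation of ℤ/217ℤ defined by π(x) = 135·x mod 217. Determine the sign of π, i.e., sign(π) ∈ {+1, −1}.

Orbit of 130 under x↦135x: [130, 190, 44, 81, 85, 191, 179]… (length divides ord_217(135)).
Cycle type of π: 30×7 + 3×2 + 1; total 10 cycles.
sign(π) = (−1)^{n − #cycles} = (−1)^{217−10} = (−1)^207 = -1.

-1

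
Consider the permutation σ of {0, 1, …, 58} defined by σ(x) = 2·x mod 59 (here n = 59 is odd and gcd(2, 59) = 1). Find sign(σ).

-1

Start at x=46: 46 → 33 → 7 → 14 → 28 → 56 → 53 → … (one orbit).
Cycle lengths of π_2 on ℤ/59ℤ: [58, 1]; 2 cycles in total.
2 cycles on 59: each ℓ→(−1)^(ℓ−1), product (−1)^57 = -1.
Zolotarev: (2|59) = -1, matching the cycle-count sign.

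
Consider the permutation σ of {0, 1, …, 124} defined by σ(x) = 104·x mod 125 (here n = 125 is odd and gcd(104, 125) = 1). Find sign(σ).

+1

Orbit of 101 under x↦104x: [101, 4, 41, 14, 81, 49, 96]… (length divides ord_125(104)).
Cycle type of π: 50×2 + 10×2 + 2×2 + 1; total 7 cycles.
n − c = 125 − 7 = 118; sign = (−1)^118 = +1.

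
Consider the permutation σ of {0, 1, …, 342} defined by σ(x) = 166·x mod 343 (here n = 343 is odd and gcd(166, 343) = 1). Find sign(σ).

Trace 31: π^k(31) = [31, 1, 166, 116, 48, 79, 80] for k=0..6.
Decompose π into cycles: lengths [42, 42, 42, 42, 42, 42, 42, 6, 6, 6, 6, 6, 6, 6, 6, 1] (16 cycles, including the fixed point 0).
Σ(ℓ_i−1) = 343−16 = 327; sign = (−1)^327 = -1.
Check: (166/343) = -1 by Zolotarev.

-1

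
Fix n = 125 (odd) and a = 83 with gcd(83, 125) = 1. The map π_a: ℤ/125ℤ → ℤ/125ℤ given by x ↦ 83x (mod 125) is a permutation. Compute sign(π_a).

-1

Trace 113: π^k(113) = [113, 4, 82, 56, 23, 34, 72] for k=0..6.
Cycle type of π: 100 + 20 + 4 + 1; total 4 cycles.
n − c = 125 − 4 = 121; sign = (−1)^121 = -1.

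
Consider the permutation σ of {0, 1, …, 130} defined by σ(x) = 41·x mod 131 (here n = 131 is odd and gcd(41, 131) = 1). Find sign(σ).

+1

Start at x=102: 102 → 121 → 114 → 89 → 112 → 7 → 25 → … (one orbit).
3 cycles of lengths [65, 65, 1].
n − c = 131 − 3 = 128; sign = (−1)^128 = +1.
Check: (41/131) = +1 by Zolotarev.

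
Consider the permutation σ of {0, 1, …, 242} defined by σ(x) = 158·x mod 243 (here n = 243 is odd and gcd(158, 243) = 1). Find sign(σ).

Trace 124: π^k(124) = [124, 152, 202, 83, 235, 194, 34] for k=0..6.
Decompose π into cycles: lengths [162, 54, 18, 6, 2, 1] (6 cycles, including the fixed point 0).
With 6 cycles on 243 points, sign = (−1)^{243−6} = -1.
The Jacobi symbol (158|243) = -1 (Zolotarev) agrees.

-1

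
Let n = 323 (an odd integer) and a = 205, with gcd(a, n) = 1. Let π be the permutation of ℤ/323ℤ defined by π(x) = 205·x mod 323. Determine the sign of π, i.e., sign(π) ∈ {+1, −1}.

-1

Orbit of 256 under x↦205x: [256, 154, 239, 222, 290, 18, 137]… (length divides ord_323(205)).
Decompose π into cycles: lengths [18, 18, 18, 18, 18, 18, 18, 18, 18, 18, 18, 18, 18, 18, 18, 18, 18, 1, 1, 1, 1, 1, 1, 1, 1, 1, 1, 1, 1, 1, 1, 1, 1, 1] (34 cycles, including the fixed point 0).
sign(π) = (−1)^{n − #cycles} = (−1)^{323−34} = (−1)^289 = -1.
Zolotarev: (205|323) = -1, matching the cycle-count sign.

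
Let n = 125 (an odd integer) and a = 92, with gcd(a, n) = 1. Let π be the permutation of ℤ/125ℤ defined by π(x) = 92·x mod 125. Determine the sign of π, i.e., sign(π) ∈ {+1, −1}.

Orbit of 116 under x↦92x: [116, 47, 74, 58, 86, 37, 29]… (length divides ord_125(92)).
The orbit structure of x ↦ 92x mod 125: 4 orbits of sizes [100, 20, 4, 1].
125 − 4 = 121 transpositions; sign(π) = (−1)^121 = -1.

-1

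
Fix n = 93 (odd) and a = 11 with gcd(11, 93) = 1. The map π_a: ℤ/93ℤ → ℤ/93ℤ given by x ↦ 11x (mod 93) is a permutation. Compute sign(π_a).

Trace 65: π^k(65) = [65, 64, 53, 25, 89, 49, 74] for k=0..6.
Cycle lengths of π_11 on ℤ/93ℤ: [30, 30, 30, 2, 1]; 5 cycles in total.
n − c = 93 − 5 = 88; sign = (−1)^88 = +1.

+1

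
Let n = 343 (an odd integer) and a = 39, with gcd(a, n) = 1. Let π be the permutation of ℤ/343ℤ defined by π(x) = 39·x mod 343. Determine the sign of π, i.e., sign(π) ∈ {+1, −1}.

Orbit of 79 under x↦39x: [79, 337, 109, 135, 120, 221, 44]… (length divides ord_343(39)).
Cycle lengths of π_39 on ℤ/343ℤ: [147, 147, 21, 21, 3, 3, 1]; 7 cycles in total.
343 − 7 = 336 transpositions; sign(π) = (−1)^336 = +1.
(39|343)_J = +1 (Zolotarev's lemma cross-check).

+1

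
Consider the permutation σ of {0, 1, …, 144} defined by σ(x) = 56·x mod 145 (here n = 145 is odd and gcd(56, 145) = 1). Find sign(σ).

Orbit of 111 under x↦56x: [111, 126, 96, 11, 36, 131, 86]… (length divides ord_145(56)).
Cycle lengths of π_56 on ℤ/145ℤ: [28, 28, 28, 28, 28, 1, 1, 1, 1, 1]; 10 cycles in total.
Σ(ℓ_i−1) = 145−10 = 135; sign = (−1)^135 = -1.
Zolotarev: (56|145) = -1, matching the cycle-count sign.

-1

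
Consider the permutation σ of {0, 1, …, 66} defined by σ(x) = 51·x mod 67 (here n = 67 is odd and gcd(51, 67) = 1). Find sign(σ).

-1

Start at x=7: 7 → 22 → 50 → 4 → 3 → 19 → 31 → … (one orbit).
2 cycles of lengths [66, 1].
67 − 2 = 65 transpositions; sign(π) = (−1)^65 = -1.
Zolotarev: (51|67) = -1, matching the cycle-count sign.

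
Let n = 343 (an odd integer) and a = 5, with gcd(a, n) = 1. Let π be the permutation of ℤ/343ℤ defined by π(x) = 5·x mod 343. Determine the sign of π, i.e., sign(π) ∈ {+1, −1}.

-1

Trace 186: π^k(186) = [186, 244, 191, 269, 316, 208, 11] for k=0..6.
The orbit structure of x ↦ 5x mod 343: 4 orbits of sizes [294, 42, 6, 1].
n − c = 343 − 4 = 339; sign = (−1)^339 = -1.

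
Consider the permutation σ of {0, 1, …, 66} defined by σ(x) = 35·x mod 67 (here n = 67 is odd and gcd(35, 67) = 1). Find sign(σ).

Start at x=39: 39 → 25 → 4 → 6 → 9 → 47 → 37 → … (one orbit).
Cycle lengths of π_35 on ℤ/67ℤ: [33, 33, 1]; 3 cycles in total.
67 − 3 = 64 transpositions; sign(π) = (−1)^64 = +1.
(35|67)_J = +1 (Zolotarev's lemma cross-check).

+1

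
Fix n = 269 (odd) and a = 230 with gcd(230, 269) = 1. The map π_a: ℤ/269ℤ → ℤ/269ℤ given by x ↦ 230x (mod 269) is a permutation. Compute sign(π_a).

Start at x=177: 177 → 91 → 217 → 145 → 263 → 234 → 20 → … (one orbit).
Cycle lengths of π_230 on ℤ/269ℤ: [268, 1]; 2 cycles in total.
Σ(ℓ_i−1) = 269−2 = 267; sign = (−1)^267 = -1.
(230|269)_J = -1 (Zolotarev's lemma cross-check).

-1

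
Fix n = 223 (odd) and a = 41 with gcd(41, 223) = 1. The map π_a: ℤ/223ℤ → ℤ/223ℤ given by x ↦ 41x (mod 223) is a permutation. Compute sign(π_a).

Start at x=197: 197 → 49 → 2 → 82 → 17 → 28 → 33 → … (one orbit).
The orbit structure of x ↦ 41x mod 223: 7 orbits of sizes [37, 37, 37, 37, 37, 37, 1].
Σ(ℓ_i−1) = 223−7 = 216; sign = (−1)^216 = +1.
The Jacobi symbol (41|223) = +1 (Zolotarev) agrees.

+1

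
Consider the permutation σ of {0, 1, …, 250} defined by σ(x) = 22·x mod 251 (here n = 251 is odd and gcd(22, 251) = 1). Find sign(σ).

Orbit of 41 under x↦22x: [41, 149, 15, 79, 232, 84, 91]… (length divides ord_251(22)).
Cycle type of π: 125×2 + 1; total 3 cycles.
sign(π) = (−1)^{n − #cycles} = (−1)^{251−3} = (−1)^248 = +1.
Via Zolotarev, sign(π_{22}) = (22|251) = +1.

+1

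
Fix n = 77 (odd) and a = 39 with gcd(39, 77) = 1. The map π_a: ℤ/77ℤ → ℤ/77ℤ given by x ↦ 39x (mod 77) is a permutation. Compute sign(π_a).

-1

Orbit of 25 under x↦39x: [25, 51, 64, 32, 16, 8, 4]… (length divides ord_77(39)).
The orbit structure of x ↦ 39x mod 77: 6 orbits of sizes [30, 30, 10, 3, 3, 1].
Σ(ℓ_i−1) = 77−6 = 71; sign = (−1)^71 = -1.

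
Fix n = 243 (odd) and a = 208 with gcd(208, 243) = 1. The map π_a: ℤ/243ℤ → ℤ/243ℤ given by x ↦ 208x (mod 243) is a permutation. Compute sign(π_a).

+1

Orbit of 82 under x↦208x: [82, 46, 91, 217, 181, 226, 109]… (length divides ord_243(208)).
The orbit structure of x ↦ 208x mod 243: 27 orbits of sizes [27, 27, 27, 27, 27, 27, 9, 9, 9, 9, 9, 9, 3, 3, 3, 3, 3, 3, 1, 1, 1, 1, 1, 1, 1, 1, 1].
243 − 27 = 216 transpositions; sign(π) = (−1)^216 = +1.
The Jacobi symbol (208|243) = +1 (Zolotarev) agrees.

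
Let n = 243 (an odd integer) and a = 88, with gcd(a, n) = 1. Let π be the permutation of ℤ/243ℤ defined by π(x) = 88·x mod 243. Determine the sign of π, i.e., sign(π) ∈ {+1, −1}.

Trace 163: π^k(163) = [163, 7, 130, 19, 214, 121, 199] for k=0..6.
Decompose π into cycles: lengths [81, 81, 27, 27, 9, 9, 3, 3, 1, 1, 1] (11 cycles, including the fixed point 0).
sign(π) = (−1)^{n − #cycles} = (−1)^{243−11} = (−1)^232 = +1.
(88|243)_J = +1 (Zolotarev's lemma cross-check).

+1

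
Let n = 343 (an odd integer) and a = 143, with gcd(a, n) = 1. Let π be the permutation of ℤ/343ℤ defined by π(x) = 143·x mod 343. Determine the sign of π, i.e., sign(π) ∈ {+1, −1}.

-1

Orbit of 148 under x↦143x: [148, 241, 163, 328, 256, 250, 78]… (length divides ord_343(143)).
The orbit structure of x ↦ 143x mod 343: 4 orbits of sizes [294, 42, 6, 1].
Σ(ℓ_i−1) = 343−4 = 339; sign = (−1)^339 = -1.
(143|343)_J = -1 (Zolotarev's lemma cross-check).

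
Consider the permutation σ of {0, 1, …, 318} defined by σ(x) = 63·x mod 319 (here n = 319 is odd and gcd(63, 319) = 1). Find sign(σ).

Start at x=318: 318 → 256 → 178 → 49 → 216 → 210 → 151 → … (one orbit).
Decompose π into cycles: lengths [70, 70, 70, 70, 14, 14, 10, 1] (8 cycles, including the fixed point 0).
n − c = 319 − 8 = 311; sign = (−1)^311 = -1.
(63|319)_J = -1 (Zolotarev's lemma cross-check).

-1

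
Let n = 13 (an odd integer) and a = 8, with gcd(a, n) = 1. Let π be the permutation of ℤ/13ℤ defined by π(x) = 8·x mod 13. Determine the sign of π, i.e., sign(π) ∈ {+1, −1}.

Trace 8: π^k(8) = [8, 12, 5, 1] for k=0..3.
Decompose π into cycles: lengths [4, 4, 4, 1] (4 cycles, including the fixed point 0).
n − c = 13 − 4 = 9; sign = (−1)^9 = -1.
(8|13)_J = -1 (Zolotarev's lemma cross-check).

-1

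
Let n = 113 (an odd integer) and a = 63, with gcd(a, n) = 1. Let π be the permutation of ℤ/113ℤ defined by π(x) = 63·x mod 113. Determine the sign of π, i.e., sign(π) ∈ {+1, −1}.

Orbit of 31 under x↦63x: [31, 32, 95, 109, 87, 57, 88]… (length divides ord_113(63)).
Cycle lengths of π_63 on ℤ/113ℤ: [56, 56, 1]; 3 cycles in total.
Σ(ℓ_i−1) = 113−3 = 110; sign = (−1)^110 = +1.
The Jacobi symbol (63|113) = +1 (Zolotarev) agrees.

+1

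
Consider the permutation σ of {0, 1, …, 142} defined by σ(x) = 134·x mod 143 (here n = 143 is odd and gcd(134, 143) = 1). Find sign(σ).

Orbit of 27 under x↦134x: [27, 43, 42, 51, 113, 127, 1]… (length divides ord_143(134)).
Cycle lengths of π_134 on ℤ/143ℤ: [30, 30, 30, 30, 10, 6, 6, 1]; 8 cycles in total.
n − c = 143 − 8 = 135; sign = (−1)^135 = -1.
Via Zolotarev, sign(π_{134}) = (134|143) = -1.

-1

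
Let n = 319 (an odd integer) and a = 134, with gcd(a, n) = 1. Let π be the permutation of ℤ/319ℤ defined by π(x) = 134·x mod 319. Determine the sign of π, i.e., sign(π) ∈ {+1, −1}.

Start at x=141: 141 → 73 → 212 → 17 → 45 → 288 → 312 → … (one orbit).
5 cycles of lengths [140, 140, 28, 10, 1].
sign(π) = (−1)^{n − #cycles} = (−1)^{319−5} = (−1)^314 = +1.
Via Zolotarev, sign(π_{134}) = (134|319) = +1.

+1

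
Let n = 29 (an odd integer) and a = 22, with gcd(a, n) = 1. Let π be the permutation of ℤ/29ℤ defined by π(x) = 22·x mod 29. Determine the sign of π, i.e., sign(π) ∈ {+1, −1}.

+1

Trace 24: π^k(24) = [24, 6, 16, 4, 1, 22, 20] for k=0..6.
Decompose π into cycles: lengths [14, 14, 1] (3 cycles, including the fixed point 0).
With 3 cycles on 29 points, sign = (−1)^{29−3} = +1.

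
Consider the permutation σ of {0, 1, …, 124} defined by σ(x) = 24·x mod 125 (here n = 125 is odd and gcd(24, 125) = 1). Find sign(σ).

Start at x=124: 124 → 101 → 49 → 51 → 99 → 1 → 24 → … (one orbit).
Cycle lengths of π_24 on ℤ/125ℤ: [10, 10, 10, 10, 10, 10, 10, 10, 10, 10, 2, 2, 2, 2, 2, 2, 2, 2, 2, 2, 2, 2, 1]; 23 cycles in total.
With 23 cycles on 125 points, sign = (−1)^{125−23} = +1.
Via Zolotarev, sign(π_{24}) = (24|125) = +1.

+1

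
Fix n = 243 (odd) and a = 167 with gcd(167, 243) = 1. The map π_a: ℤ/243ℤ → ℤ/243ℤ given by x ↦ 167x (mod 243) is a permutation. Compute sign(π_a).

-1

Start at x=86: 86 → 25 → 44 → 58 → 209 → 154 → 203 → … (one orbit).
The orbit structure of x ↦ 167x mod 243: 6 orbits of sizes [162, 54, 18, 6, 2, 1].
sign(π) = (−1)^{n − #cycles} = (−1)^{243−6} = (−1)^237 = -1.
The Jacobi symbol (167|243) = -1 (Zolotarev) agrees.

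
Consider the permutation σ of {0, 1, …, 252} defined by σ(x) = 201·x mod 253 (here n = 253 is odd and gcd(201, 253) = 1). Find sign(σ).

Start at x=26: 26 → 166 → 223 → 42 → 93 → 224 → 243 → … (one orbit).
π_201 has 6 disjoint cycles with lengths [110, 110, 22, 5, 5, 1] on {0,…,252}.
n − c = 253 − 6 = 247; sign = (−1)^247 = -1.
(201|253)_J = -1 (Zolotarev's lemma cross-check).

-1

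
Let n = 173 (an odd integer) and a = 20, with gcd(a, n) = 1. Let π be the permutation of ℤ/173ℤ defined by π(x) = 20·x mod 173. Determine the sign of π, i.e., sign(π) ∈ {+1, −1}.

-1

Start at x=87: 87 → 10 → 27 → 21 → 74 → 96 → 17 → … (one orbit).
Cycle lengths of π_20 on ℤ/173ℤ: [172, 1]; 2 cycles in total.
With 2 cycles on 173 points, sign = (−1)^{173−2} = -1.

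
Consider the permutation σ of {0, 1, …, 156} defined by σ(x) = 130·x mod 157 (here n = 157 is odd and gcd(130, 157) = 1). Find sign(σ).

+1

Start at x=93: 93 → 1 → 130 → 101 → 99 → 153 → 108 → … (one orbit).
Decompose π into cycles: lengths [13, 13, 13, 13, 13, 13, 13, 13, 13, 13, 13, 13, 1] (13 cycles, including the fixed point 0).
With 13 cycles on 157 points, sign = (−1)^{157−13} = +1.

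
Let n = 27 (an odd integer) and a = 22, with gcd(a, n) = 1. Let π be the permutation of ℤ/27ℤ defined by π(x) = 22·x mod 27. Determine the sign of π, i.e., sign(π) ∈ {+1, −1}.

+1

Trace 25: π^k(25) = [25, 10, 4, 7, 19, 13, 16] for k=0..6.
Cycle type of π: 9×2 + 3×2 + 1×3; total 7 cycles.
7 cycles on 27: each ℓ→(−1)^(ℓ−1), product (−1)^20 = +1.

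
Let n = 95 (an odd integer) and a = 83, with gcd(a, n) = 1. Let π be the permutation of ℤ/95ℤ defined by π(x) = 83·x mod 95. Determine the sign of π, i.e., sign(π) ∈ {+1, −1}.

Trace 77: π^k(77) = [77, 26, 68, 39, 7, 11, 58] for k=0..6.
π_83 has 14 disjoint cycles with lengths [12, 12, 12, 12, 12, 12, 4, 3, 3, 3, 3, 3, 3, 1] on {0,…,94}.
14 cycles on 95: each ℓ→(−1)^(ℓ−1), product (−1)^81 = -1.
(83|95)_J = -1 (Zolotarev's lemma cross-check).

-1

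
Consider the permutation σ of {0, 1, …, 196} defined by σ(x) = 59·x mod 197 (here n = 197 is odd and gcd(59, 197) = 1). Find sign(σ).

+1

Orbit of 190 under x↦59x: [190, 178, 61, 53, 172, 101, 49]… (length divides ord_197(59)).
The orbit structure of x ↦ 59x mod 197: 5 orbits of sizes [49, 49, 49, 49, 1].
Σ(ℓ_i−1) = 197−5 = 192; sign = (−1)^192 = +1.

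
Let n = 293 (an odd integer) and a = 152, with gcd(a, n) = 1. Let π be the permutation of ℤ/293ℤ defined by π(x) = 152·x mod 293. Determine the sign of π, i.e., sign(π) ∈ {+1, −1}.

Orbit of 197 under x↦152x: [197, 58, 26, 143, 54, 4, 22]… (length divides ord_293(152)).
Cycle lengths of π_152 on ℤ/293ℤ: [146, 146, 1]; 3 cycles in total.
sign(π) = (−1)^{n − #cycles} = (−1)^{293−3} = (−1)^290 = +1.
Zolotarev: (152|293) = +1, matching the cycle-count sign.

+1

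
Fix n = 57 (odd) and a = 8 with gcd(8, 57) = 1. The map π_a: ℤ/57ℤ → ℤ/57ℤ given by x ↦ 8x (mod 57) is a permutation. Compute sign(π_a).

+1

Trace 49: π^k(49) = [49, 50, 1, 8, 7, 56] for k=0..5.
11 cycles of lengths [6, 6, 6, 6, 6, 6, 6, 6, 6, 2, 1].
With 11 cycles on 57 points, sign = (−1)^{57−11} = +1.
Zolotarev: (8|57) = +1, matching the cycle-count sign.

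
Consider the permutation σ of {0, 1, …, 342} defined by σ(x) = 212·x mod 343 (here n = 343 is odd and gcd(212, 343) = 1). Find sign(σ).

Trace 156: π^k(156) = [156, 144, 1, 212, 11, 274, 121] for k=0..6.
Decompose π into cycles: lengths [147, 147, 21, 21, 3, 3, 1] (7 cycles, including the fixed point 0).
With 7 cycles on 343 points, sign = (−1)^{343−7} = +1.
(212|343)_J = +1 (Zolotarev's lemma cross-check).

+1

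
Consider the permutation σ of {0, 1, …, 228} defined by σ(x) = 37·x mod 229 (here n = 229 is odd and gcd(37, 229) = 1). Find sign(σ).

Trace 19: π^k(19) = [19, 16, 134, 149, 17, 171, 144] for k=0..6.
5 cycles of lengths [57, 57, 57, 57, 1].
With 5 cycles on 229 points, sign = (−1)^{229−5} = +1.
Via Zolotarev, sign(π_{37}) = (37|229) = +1.

+1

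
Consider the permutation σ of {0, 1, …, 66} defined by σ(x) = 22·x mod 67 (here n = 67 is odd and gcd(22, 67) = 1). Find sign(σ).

Start at x=1: 1 → 22 → 15 → 62 → 24 → 59 → 25 → … (one orbit).
7 cycles of lengths [11, 11, 11, 11, 11, 11, 1].
67 − 7 = 60 transpositions; sign(π) = (−1)^60 = +1.
The Jacobi symbol (22|67) = +1 (Zolotarev) agrees.

+1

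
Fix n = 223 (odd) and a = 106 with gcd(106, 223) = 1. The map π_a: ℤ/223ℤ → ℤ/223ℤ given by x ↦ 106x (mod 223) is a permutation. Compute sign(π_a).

Orbit of 63 under x↦106x: [63, 211, 66, 83, 101, 2, 212]… (length divides ord_223(106)).
Decompose π into cycles: lengths [111, 111, 1] (3 cycles, including the fixed point 0).
Σ(ℓ_i−1) = 223−3 = 220; sign = (−1)^220 = +1.
(106|223)_J = +1 (Zolotarev's lemma cross-check).

+1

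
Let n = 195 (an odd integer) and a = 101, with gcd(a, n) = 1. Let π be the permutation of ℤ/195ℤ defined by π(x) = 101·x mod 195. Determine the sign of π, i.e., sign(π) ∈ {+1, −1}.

Start at x=1: 1 → 101 → 61 → 116 → 16 → 56 → 1 (one orbit).
Cycle lengths of π_101 on ℤ/195ℤ: [6, 6, 6, 6, 6, 6, 6, 6, 6, 6, 6, 6, 6, 6, 6, 6, 6, 6, 6, 6, 6, 6, 6, 6, 6, 6, 6, 6, 6, 6, 2, 2, 2, 2, 2, 1, 1, 1, 1, 1]; 40 cycles in total.
195 − 40 = 155 transpositions; sign(π) = (−1)^155 = -1.

-1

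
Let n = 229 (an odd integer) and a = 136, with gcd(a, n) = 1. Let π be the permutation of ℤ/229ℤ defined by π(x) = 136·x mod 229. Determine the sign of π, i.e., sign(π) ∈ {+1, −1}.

-1

Orbit of 218 under x↦136x: [218, 107, 125, 54, 16, 115, 68]… (length divides ord_229(136)).
Cycle type of π: 76×3 + 1; total 4 cycles.
229 − 4 = 225 transpositions; sign(π) = (−1)^225 = -1.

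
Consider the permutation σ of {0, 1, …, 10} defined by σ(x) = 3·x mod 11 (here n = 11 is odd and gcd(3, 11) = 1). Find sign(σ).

+1

Trace 1: π^k(1) = [1, 3, 9, 5, 4] for k=0..4.
Cycle type of π: 5×2 + 1; total 3 cycles.
n − c = 11 − 3 = 8; sign = (−1)^8 = +1.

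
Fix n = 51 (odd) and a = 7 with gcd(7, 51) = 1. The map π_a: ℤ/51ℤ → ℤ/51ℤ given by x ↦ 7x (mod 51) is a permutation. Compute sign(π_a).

Orbit of 16 under x↦7x: [16, 10, 19, 31, 13, 40, 25]… (length divides ord_51(7)).
Cycle lengths of π_7 on ℤ/51ℤ: [16, 16, 16, 1, 1, 1]; 6 cycles in total.
6 cycles on 51: each ℓ→(−1)^(ℓ−1), product (−1)^45 = -1.
Zolotarev: (7|51) = -1, matching the cycle-count sign.

-1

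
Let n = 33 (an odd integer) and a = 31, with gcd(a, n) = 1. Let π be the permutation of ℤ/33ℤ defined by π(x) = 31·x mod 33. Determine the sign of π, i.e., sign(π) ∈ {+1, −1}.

Start at x=25: 25 → 16 → 1 → 31 → 4 → 25 (one orbit).
Cycle lengths of π_31 on ℤ/33ℤ: [5, 5, 5, 5, 5, 5, 1, 1, 1]; 9 cycles in total.
33 − 9 = 24 transpositions; sign(π) = (−1)^24 = +1.
Zolotarev: (31|33) = +1, matching the cycle-count sign.

+1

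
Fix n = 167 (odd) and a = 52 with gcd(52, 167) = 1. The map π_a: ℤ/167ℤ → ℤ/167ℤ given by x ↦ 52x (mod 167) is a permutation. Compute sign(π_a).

Orbit of 91 under x↦52x: [91, 56, 73, 122, 165, 63, 103]… (length divides ord_167(52)).
2 cycles of lengths [166, 1].
167 − 2 = 165 transpositions; sign(π) = (−1)^165 = -1.
Check: (52/167) = -1 by Zolotarev.

-1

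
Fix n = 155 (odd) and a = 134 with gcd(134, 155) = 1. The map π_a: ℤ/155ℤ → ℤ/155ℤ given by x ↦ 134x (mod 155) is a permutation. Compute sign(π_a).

+1

Orbit of 81 under x↦134x: [81, 4, 71, 59, 1, 134, 131]… (length divides ord_155(134)).
9 cycles of lengths [30, 30, 30, 30, 15, 15, 2, 2, 1].
With 9 cycles on 155 points, sign = (−1)^{155−9} = +1.
The Jacobi symbol (134|155) = +1 (Zolotarev) agrees.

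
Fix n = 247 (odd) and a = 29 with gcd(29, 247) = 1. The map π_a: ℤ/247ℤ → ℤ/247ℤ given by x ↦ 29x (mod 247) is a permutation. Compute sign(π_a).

Trace 146: π^k(146) = [146, 35, 27, 42, 230, 1, 29] for k=0..6.
Decompose π into cycles: lengths [18, 18, 18, 18, 18, 18, 18, 18, 18, 18, 18, 18, 18, 3, 3, 3, 3, 1] (18 cycles, including the fixed point 0).
Σ(ℓ_i−1) = 247−18 = 229; sign = (−1)^229 = -1.
Via Zolotarev, sign(π_{29}) = (29|247) = -1.

-1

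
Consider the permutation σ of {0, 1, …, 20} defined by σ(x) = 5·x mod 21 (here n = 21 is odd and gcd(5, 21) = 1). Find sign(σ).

Start at x=1: 1 → 5 → 4 → 20 → 16 → 17 → 1 (one orbit).
Cycle lengths of π_5 on ℤ/21ℤ: [6, 6, 6, 2, 1]; 5 cycles in total.
21 − 5 = 16 transpositions; sign(π) = (−1)^16 = +1.

+1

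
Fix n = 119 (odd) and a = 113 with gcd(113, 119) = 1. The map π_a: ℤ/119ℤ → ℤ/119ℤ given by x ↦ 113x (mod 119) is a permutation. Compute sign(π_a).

Start at x=43: 43 → 99 → 1 → 113 → 36 → 22 → 106 → … (one orbit).
Cycle type of π: 16×7 + 1×7; total 14 cycles.
With 14 cycles on 119 points, sign = (−1)^{119−14} = -1.
Zolotarev: (113|119) = -1, matching the cycle-count sign.

-1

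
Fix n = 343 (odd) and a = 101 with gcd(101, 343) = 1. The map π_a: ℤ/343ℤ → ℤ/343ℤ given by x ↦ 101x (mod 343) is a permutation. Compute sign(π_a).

Start at x=66: 66 → 149 → 300 → 116 → 54 → 309 → 339 → … (one orbit).
4 cycles of lengths [294, 42, 6, 1].
sign(π) = (−1)^{n − #cycles} = (−1)^{343−4} = (−1)^339 = -1.
Zolotarev: (101|343) = -1, matching the cycle-count sign.

-1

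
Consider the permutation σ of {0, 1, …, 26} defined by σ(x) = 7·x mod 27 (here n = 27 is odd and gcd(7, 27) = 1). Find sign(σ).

Orbit of 7 under x↦7x: [7, 22, 19, 25, 13, 10, 16]… (length divides ord_27(7)).
Cycle lengths of π_7 on ℤ/27ℤ: [9, 9, 3, 3, 1, 1, 1]; 7 cycles in total.
Σ(ℓ_i−1) = 27−7 = 20; sign = (−1)^20 = +1.
(7|27)_J = +1 (Zolotarev's lemma cross-check).

+1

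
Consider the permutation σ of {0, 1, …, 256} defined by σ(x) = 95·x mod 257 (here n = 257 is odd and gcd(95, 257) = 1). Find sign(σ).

Trace 73: π^k(73) = [73, 253, 134, 137, 165, 255, 67] for k=0..6.
Cycle lengths of π_95 on ℤ/257ℤ: [64, 64, 64, 64, 1]; 5 cycles in total.
With 5 cycles on 257 points, sign = (−1)^{257−5} = +1.
The Jacobi symbol (95|257) = +1 (Zolotarev) agrees.

+1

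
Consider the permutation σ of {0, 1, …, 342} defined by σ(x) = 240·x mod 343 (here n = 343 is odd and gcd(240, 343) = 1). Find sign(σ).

Start at x=323: 323 → 2 → 137 → 295 → 142 → 123 → 22 → … (one orbit).
Cycle type of π: 147×2 + 21×2 + 3×2 + 1; total 7 cycles.
With 7 cycles on 343 points, sign = (−1)^{343−7} = +1.
Via Zolotarev, sign(π_{240}) = (240|343) = +1.

+1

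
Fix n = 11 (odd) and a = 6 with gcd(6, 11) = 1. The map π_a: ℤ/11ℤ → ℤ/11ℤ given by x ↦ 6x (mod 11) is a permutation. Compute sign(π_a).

Orbit of 6 under x↦6x: [6, 3, 7, 9, 10, 5, 8]… (length divides ord_11(6)).
Cycle lengths of π_6 on ℤ/11ℤ: [10, 1]; 2 cycles in total.
With 2 cycles on 11 points, sign = (−1)^{11−2} = -1.

-1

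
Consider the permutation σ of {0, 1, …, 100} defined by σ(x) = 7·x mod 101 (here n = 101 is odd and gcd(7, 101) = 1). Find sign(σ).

-1

Orbit of 6 under x↦7x: [6, 42, 92, 38, 64, 44, 5]… (length divides ord_101(7)).
Cycle type of π: 100 + 1; total 2 cycles.
101 − 2 = 99 transpositions; sign(π) = (−1)^99 = -1.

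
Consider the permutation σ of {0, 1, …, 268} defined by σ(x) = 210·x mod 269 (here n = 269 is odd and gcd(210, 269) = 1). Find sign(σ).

Start at x=84: 84 → 155 → 1 → 210 → 253 → 137 → 256 → … (one orbit).
The orbit structure of x ↦ 210x mod 269: 2 orbits of sizes [268, 1].
269 − 2 = 267 transpositions; sign(π) = (−1)^267 = -1.

-1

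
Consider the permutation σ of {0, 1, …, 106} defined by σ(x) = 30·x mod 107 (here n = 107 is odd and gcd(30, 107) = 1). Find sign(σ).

Trace 76: π^k(76) = [76, 33, 27, 61, 11, 9, 56] for k=0..6.
π_30 has 3 disjoint cycles with lengths [53, 53, 1] on {0,…,106}.
sign(π) = (−1)^{n − #cycles} = (−1)^{107−3} = (−1)^104 = +1.

+1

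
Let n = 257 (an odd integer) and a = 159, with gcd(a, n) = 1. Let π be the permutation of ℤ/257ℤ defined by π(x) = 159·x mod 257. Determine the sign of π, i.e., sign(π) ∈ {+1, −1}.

+1

Orbit of 241 under x↦159x: [241, 26, 22, 157, 34, 9, 146]… (length divides ord_257(159)).
Cycle lengths of π_159 on ℤ/257ℤ: [128, 128, 1]; 3 cycles in total.
Σ(ℓ_i−1) = 257−3 = 254; sign = (−1)^254 = +1.
(159|257)_J = +1 (Zolotarev's lemma cross-check).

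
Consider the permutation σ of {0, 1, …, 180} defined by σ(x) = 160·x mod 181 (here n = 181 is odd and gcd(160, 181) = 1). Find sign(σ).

Trace 64: π^k(64) = [64, 104, 169, 71, 138, 179, 42] for k=0..6.
Decompose π into cycles: lengths [180, 1] (2 cycles, including the fixed point 0).
Σ(ℓ_i−1) = 181−2 = 179; sign = (−1)^179 = -1.

-1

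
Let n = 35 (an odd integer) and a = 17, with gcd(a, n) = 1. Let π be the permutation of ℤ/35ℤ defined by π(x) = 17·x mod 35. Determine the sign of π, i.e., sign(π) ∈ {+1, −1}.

+1

Trace 1: π^k(1) = [1, 17, 9, 13, 11, 12, 29] for k=0..6.
Cycle lengths of π_17 on ℤ/35ℤ: [12, 12, 6, 4, 1]; 5 cycles in total.
With 5 cycles on 35 points, sign = (−1)^{35−5} = +1.
Via Zolotarev, sign(π_{17}) = (17|35) = +1.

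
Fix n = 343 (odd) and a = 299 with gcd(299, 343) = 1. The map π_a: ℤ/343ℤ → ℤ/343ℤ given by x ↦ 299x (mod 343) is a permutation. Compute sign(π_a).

-1

Orbit of 247 under x↦299x: [247, 108, 50, 201, 74, 174, 233]… (length divides ord_343(299)).
Decompose π into cycles: lengths [294, 42, 6, 1] (4 cycles, including the fixed point 0).
343 − 4 = 339 transpositions; sign(π) = (−1)^339 = -1.
Via Zolotarev, sign(π_{299}) = (299|343) = -1.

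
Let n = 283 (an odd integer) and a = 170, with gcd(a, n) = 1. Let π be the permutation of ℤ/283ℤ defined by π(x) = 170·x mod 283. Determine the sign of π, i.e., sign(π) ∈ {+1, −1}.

Orbit of 155 under x↦170x: [155, 31, 176, 205, 41, 178, 262]… (length divides ord_283(170)).
π_170 has 2 disjoint cycles with lengths [282, 1] on {0,…,282}.
sign(π) = (−1)^{n − #cycles} = (−1)^{283−2} = (−1)^281 = -1.
(170|283)_J = -1 (Zolotarev's lemma cross-check).

-1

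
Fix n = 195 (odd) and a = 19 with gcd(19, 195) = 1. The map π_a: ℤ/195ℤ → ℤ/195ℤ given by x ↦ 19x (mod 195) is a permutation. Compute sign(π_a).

Trace 34: π^k(34) = [34, 61, 184, 181, 124, 16, 109] for k=0..6.
Cycle lengths of π_19 on ℤ/195ℤ: [12, 12, 12, 12, 12, 12, 12, 12, 12, 12, 12, 12, 12, 12, 12, 2, 2, 2, 2, 2, 2, 1, 1, 1]; 24 cycles in total.
Σ(ℓ_i−1) = 195−24 = 171; sign = (−1)^171 = -1.
Via Zolotarev, sign(π_{19}) = (19|195) = -1.

-1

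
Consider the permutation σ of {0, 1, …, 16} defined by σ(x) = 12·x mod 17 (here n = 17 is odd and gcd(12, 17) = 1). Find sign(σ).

-1

Trace 1: π^k(1) = [1, 12, 8, 11, 13, 3, 2] for k=0..6.
Cycle type of π: 16 + 1; total 2 cycles.
17 − 2 = 15 transpositions; sign(π) = (−1)^15 = -1.
Zolotarev: (12|17) = -1, matching the cycle-count sign.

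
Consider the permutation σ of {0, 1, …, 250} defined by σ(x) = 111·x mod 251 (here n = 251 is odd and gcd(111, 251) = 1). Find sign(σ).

Orbit of 39 under x↦111x: [39, 62, 105, 109, 51, 139, 118]… (length divides ord_251(111)).
Decompose π into cycles: lengths [250, 1] (2 cycles, including the fixed point 0).
sign(π) = (−1)^{n − #cycles} = (−1)^{251−2} = (−1)^249 = -1.

-1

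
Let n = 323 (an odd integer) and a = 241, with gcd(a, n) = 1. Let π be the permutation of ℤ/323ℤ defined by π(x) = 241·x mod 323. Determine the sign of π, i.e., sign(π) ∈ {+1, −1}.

+1

Trace 278: π^k(278) = [278, 137, 71, 315, 10, 149, 56] for k=0..6.
Cycle type of π: 144×2 + 18 + 16 + 1; total 5 cycles.
5 cycles on 323: each ℓ→(−1)^(ℓ−1), product (−1)^318 = +1.
Check: (241/323) = +1 by Zolotarev.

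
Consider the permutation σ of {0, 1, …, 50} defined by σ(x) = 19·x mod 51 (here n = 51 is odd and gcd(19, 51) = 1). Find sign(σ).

+1

Start at x=1: 1 → 19 → 4 → 25 → 16 → 49 → 13 → … (one orbit).
Cycle lengths of π_19 on ℤ/51ℤ: [8, 8, 8, 8, 8, 8, 1, 1, 1]; 9 cycles in total.
n − c = 51 − 9 = 42; sign = (−1)^42 = +1.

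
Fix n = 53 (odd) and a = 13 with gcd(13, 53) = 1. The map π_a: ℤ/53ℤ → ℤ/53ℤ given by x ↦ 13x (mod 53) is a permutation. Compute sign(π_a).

+1

Start at x=13: 13 → 10 → 24 → 47 → 28 → 46 → 15 → … (one orbit).
Cycle type of π: 13×4 + 1; total 5 cycles.
With 5 cycles on 53 points, sign = (−1)^{53−5} = +1.
(13|53)_J = +1 (Zolotarev's lemma cross-check).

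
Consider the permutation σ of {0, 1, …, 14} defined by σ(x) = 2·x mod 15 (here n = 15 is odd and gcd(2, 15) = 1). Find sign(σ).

Orbit of 2 under x↦2x: [2, 4, 8, 1]… (length divides ord_15(2)).
Decompose π into cycles: lengths [4, 4, 4, 2, 1] (5 cycles, including the fixed point 0).
15 − 5 = 10 transpositions; sign(π) = (−1)^10 = +1.
Check: (2/15) = +1 by Zolotarev.

+1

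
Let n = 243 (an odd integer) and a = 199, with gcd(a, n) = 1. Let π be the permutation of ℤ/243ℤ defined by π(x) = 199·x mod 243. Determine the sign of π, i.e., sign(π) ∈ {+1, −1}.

Orbit of 19 under x↦199x: [19, 136, 91, 127, 1, 199, 235]… (length divides ord_243(199)).
The orbit structure of x ↦ 199x mod 243: 27 orbits of sizes [27, 27, 27, 27, 27, 27, 9, 9, 9, 9, 9, 9, 3, 3, 3, 3, 3, 3, 1, 1, 1, 1, 1, 1, 1, 1, 1].
Σ(ℓ_i−1) = 243−27 = 216; sign = (−1)^216 = +1.

+1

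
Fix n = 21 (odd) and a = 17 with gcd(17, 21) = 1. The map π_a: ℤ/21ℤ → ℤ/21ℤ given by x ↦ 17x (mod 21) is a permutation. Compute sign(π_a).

+1

Start at x=4: 4 → 5 → 1 → 17 → 16 → 20 → 4 (one orbit).
Cycle type of π: 6×3 + 2 + 1; total 5 cycles.
21 − 5 = 16 transpositions; sign(π) = (−1)^16 = +1.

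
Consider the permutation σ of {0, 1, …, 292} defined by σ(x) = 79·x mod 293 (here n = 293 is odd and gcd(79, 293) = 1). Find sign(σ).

-1

Trace 194: π^k(194) = [194, 90, 78, 9, 125, 206, 159] for k=0..6.
The orbit structure of x ↦ 79x mod 293: 2 orbits of sizes [292, 1].
sign(π) = (−1)^{n − #cycles} = (−1)^{293−2} = (−1)^291 = -1.
Zolotarev: (79|293) = -1, matching the cycle-count sign.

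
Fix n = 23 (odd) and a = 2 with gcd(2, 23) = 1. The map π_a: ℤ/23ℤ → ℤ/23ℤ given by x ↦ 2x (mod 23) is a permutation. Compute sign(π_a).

Orbit of 4 under x↦2x: [4, 8, 16, 9, 18, 13, 3]… (length divides ord_23(2)).
π_2 has 3 disjoint cycles with lengths [11, 11, 1] on {0,…,22}.
23 − 3 = 20 transpositions; sign(π) = (−1)^20 = +1.
The Jacobi symbol (2|23) = +1 (Zolotarev) agrees.

+1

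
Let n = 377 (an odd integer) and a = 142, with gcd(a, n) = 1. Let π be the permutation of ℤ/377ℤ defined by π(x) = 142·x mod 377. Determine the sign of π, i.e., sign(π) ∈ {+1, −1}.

-1

Orbit of 248 under x↦142x: [248, 155, 144, 90, 339, 259, 209]… (length divides ord_377(142)).
Cycle type of π: 28×13 + 2×6 + 1; total 20 cycles.
Σ(ℓ_i−1) = 377−20 = 357; sign = (−1)^357 = -1.
Via Zolotarev, sign(π_{142}) = (142|377) = -1.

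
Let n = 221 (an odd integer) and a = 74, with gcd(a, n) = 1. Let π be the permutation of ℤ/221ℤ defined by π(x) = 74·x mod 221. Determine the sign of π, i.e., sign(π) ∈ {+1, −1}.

Start at x=159: 159 → 53 → 165 → 55 → 92 → 178 → 133 → … (one orbit).
π_74 has 10 disjoint cycles with lengths [48, 48, 48, 48, 16, 3, 3, 3, 3, 1] on {0,…,220}.
n − c = 221 − 10 = 211; sign = (−1)^211 = -1.

-1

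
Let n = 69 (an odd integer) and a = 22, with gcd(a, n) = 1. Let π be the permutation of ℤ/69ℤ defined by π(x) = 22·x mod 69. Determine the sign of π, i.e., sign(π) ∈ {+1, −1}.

Trace 22: π^k(22) = [22, 1] for k=0..1.
36 cycles of lengths [2, 2, 2, 2, 2, 2, 2, 2, 2, 2, 2, 2, 2, 2, 2, 2, 2, 2, 2, 2, 2, 2, 2, 2, 2, 2, 2, 2, 2, 2, 2, 2, 2, 1, 1, 1].
36 cycles on 69: each ℓ→(−1)^(ℓ−1), product (−1)^33 = -1.
(22|69)_J = -1 (Zolotarev's lemma cross-check).

-1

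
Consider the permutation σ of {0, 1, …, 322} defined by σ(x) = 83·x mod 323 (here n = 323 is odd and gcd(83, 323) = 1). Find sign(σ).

Start at x=49: 49 → 191 → 26 → 220 → 172 → 64 → 144 → … (one orbit).
Cycle type of π: 24×12 + 8×2 + 3×6 + 1; total 21 cycles.
Σ(ℓ_i−1) = 323−21 = 302; sign = (−1)^302 = +1.
(83|323)_J = +1 (Zolotarev's lemma cross-check).

+1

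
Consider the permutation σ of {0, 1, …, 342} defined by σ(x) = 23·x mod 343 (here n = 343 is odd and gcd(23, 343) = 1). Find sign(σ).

Trace 109: π^k(109) = [109, 106, 37, 165, 22, 163, 319] for k=0..6.
π_23 has 7 disjoint cycles with lengths [147, 147, 21, 21, 3, 3, 1] on {0,…,342}.
343 − 7 = 336 transpositions; sign(π) = (−1)^336 = +1.

+1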